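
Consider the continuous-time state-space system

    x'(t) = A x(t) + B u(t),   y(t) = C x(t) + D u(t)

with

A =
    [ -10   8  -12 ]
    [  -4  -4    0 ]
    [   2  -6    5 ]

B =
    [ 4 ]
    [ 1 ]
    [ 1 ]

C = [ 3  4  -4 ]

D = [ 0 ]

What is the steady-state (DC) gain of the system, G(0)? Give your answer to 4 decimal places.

-21.0000

G(0) = C(-A)^{-1}B + D = -C A^{-1} B + D.
det A = -24, so A^{-1} = (1/-24)·adj(A) = [[5/6, -4/3, 2], [-5/6, 13/12, -2], [-4/3, 11/6, -3]]
A^{-1} B = [4, -17/4, -13/2]^T
C A^{-1} B = 21
G(0) = D - C A^{-1} B = 0 - (21) = -21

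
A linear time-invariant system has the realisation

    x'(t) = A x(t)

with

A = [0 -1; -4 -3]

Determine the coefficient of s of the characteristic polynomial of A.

For a 2×2 matrix, det(sI - A) = s^2 - (tr A)s + det A.
tr A = -3, det A = -4.
So p(s) = s^2 + 3s - 4.
The coefficient of s is 3.

3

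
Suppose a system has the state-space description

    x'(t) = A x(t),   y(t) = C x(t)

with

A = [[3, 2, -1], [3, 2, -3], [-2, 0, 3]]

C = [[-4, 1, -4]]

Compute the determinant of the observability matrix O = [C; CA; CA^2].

175

CA = [[-1, -6, -11]]
CA^2 = [[1, -14, -14]]
Observability matrix O = [C; CA; CA^2] = [[-4, 1, -4], [-1, -6, -11], [1, -14, -14]]
Expanding along the first row, det(O) = (-4)·((-6)·(-14) - (-11)·(-14)) - 1·((-1)·(-14) - (-11)·1) + (-4)·((-1)·(-14) - (-6)·1) = (-4)·(-70) - 1·25 + (-4)·20 = 175
Since det(O) ≠ 0, rank(O) = 3 and the system is completely observable.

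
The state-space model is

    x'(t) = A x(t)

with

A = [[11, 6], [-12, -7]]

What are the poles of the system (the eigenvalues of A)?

-1, 5

det(sI - A) = s^2 - (tr A)s + det A, with tr A = 11 + (-7) = 4 and det A = 11·(-7) - 6·(-12) = -77 - (-72) = -5.
So p(s) = det(sI - A) = s^2 - 4s - 5.
Factor s^2 - 4s - 5: two numbers with sum 4 and product -5 are 5 and -1, so s^2 - 4s - 5 = (s - 5)(s + 1).
Hence p(s) = (s - 5) (s + 1), with roots -1, 5.
At least one eigenvalue has non-negative real part, so the system is not asymptotically stable.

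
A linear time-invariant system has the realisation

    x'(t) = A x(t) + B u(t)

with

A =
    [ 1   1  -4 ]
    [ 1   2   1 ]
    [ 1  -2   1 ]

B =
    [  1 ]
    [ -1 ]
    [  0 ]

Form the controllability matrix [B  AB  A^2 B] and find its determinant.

AB = [[0], [-1], [3]]
A^2B = [[-13], [1], [5]]
Controllability matrix C = [B  AB  A^2B] = [[1, 0, -13], [-1, -1, 1], [0, 3, 5]]
Expanding along the first row, det(C) = 1·((-1)·5 - 1·3) - 0·((-1)·5 - 1·0) + (-13)·((-1)·3 - (-1)·0) = 1·(-8) - 0·(-5) + (-13)·(-3) = 31
Since det(C) ≠ 0, rank(C) = 3 and the system is completely controllable.

31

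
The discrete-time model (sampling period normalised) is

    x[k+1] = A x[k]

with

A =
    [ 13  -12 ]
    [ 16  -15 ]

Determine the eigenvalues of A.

-3, 1

det(zI - A) = z^2 - (tr A)z + det A, with tr A = 13 + (-15) = -2 and det A = 13·(-15) - (-12)·16 = -195 - (-192) = -3.
So p(z) = det(zI - A) = z^2 + 2z - 3.
Factor z^2 + 2z - 3: two numbers with sum -2 and product -3 are 1 and -3, so z^2 + 2z - 3 = (z - 1)(z + 3).
Hence p(z) = (z - 1) (z + 3), with roots -3, 1.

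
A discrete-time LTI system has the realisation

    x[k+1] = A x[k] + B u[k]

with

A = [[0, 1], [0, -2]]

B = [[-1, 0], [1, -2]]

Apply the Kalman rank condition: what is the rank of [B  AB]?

2

AB = [[1, -2], [-2, 4]]
Controllability matrix C = [B  AB] = [[-1, 0, 1, -2], [1, -2, -2, 4]]
Take the 2×2 submatrix of C formed by columns 1, 2: [[-1, 0], [1, -2]]. Its determinant is (-1)·(-2) - 0·1 = 2 - 0 = 2 ≠ 0.
So rank(C) ≥ 2; since C has 2 rows, rank(C) = 2.
rank(C) = 2 = n, so the pair (A, B) is completely controllable.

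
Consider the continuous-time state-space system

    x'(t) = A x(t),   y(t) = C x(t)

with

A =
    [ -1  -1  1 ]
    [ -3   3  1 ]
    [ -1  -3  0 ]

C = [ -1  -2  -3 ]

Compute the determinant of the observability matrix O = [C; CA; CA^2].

CA = [[10, 4, -3]]
CA^2 = [[-19, 11, 14]]
Observability matrix O = [C; CA; CA^2] = [[-1, -2, -3], [10, 4, -3], [-19, 11, 14]]
Expanding along the first row, det(O) = (-1)·(4·14 - (-3)·11) - (-2)·(10·14 - (-3)·(-19)) + (-3)·(10·11 - 4·(-19)) = (-1)·89 - (-2)·83 + (-3)·186 = -481
Since det(O) ≠ 0, rank(O) = 3 and the system is completely observable.

-481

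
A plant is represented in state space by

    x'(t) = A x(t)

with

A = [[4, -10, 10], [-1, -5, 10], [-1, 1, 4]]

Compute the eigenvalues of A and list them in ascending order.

-6, 4, 5

det(sI - A) = s^3 - (tr A)s^2 + (M11 + M22 + M33)s - det A, where Mii is the 2×2 principal minor of A obtained by deleting row i and column i.
tr A = 4 + (-5) + 4 = 3; M11 = (-5)·4 - 10·1 = -20 - 10 = -30; M22 = 4·4 - 10·(-1) = 16 - (-10) = 26; M33 = 4·(-5) - (-10)·(-1) = -20 - 10 = -30; sum of minors = -34.
det A = 4·((-5)·4 - 10·1) - (-10)·((-1)·4 - 10·(-1)) + 10·((-1)·1 - (-5)·(-1)) = 4·(-30) - (-10)·6 + 10·(-6) = -120.
So p(s) = det(sI - A) = s^3 - 3s^2 - 34s + 120.
Rational-root test: any integer root divides 120. Testing small divisors, s = 4 works: p(4) = 64 + (-48) + (-136) + 120 = 0, so (s - 4) is a factor.
Dividing, p(s) = (s - 4)(s^2 + s - 30).
Factor s^2 + s - 30: two numbers with sum -1 and product -30 are 5 and -6, so s^2 + s - 30 = (s - 5)(s + 6).
Hence p(s) = (s - 5) (s - 4) (s + 6), with roots -6, 4, 5.
At least one eigenvalue has non-negative real part, so the system is not asymptotically stable.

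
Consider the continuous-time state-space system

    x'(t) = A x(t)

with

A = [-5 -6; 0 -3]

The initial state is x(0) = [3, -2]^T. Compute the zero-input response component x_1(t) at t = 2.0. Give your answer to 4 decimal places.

0.0147

det(sI - A) = s^2 - (tr A)s + det A, with tr A = (-5) + (-3) = -8 and det A = (-5)·(-3) - (-6)·0 = 15 - 0 = 15.
So p(s) = det(sI - A) = s^2 + 8s + 15.
Factor s^2 + 8s + 15: two numbers with sum -8 and product 15 are -3 and -5, so s^2 + 8s + 15 = (s + 3)(s + 5).
Hence p(s) = (s + 3) (s + 5), with roots -5, -3.
The eigenvalues -5, -3 are distinct and real, so A is diagonalisable and x(t) = e^{At} x(0) = V diag(e^{λ_i t}) V^{-1} x(0), where the columns of V are the eigenvectors.
λ = -5: A - (-5)I = [[0, -6], [0, 2]]. Row 1 gives 0·v1 + (-6)·v2 = 0, so take v_1 = [-1, 0]^T.
λ = -3: A - (-3)I = [[-2, -6], [0, 0]]. Row 1 gives (-2)·v1 + (-6)·v2 = 0, so take v_2 = [-3, 1]^T.
V = [v_1 v_2] = [[-1, -3], [0, 1]] has det V = -1, so V^{-1} = adj(V)/det V = [[-1, -3], [0, 1]].
Modal coordinates z(0) = V^{-1} x(0): (-1)·3 + (-3)·(-2) = 3; 0·3 + 1·(-2) = -2; so z(0) = [3, -2]^T.
x_1(t) = Σ_i (v_i)_1 · z_i(0) · e^{λ_i t} (row 1 of V times the modal terms).
x_1(2.0) = (-1)·3·e^{-5·2.0} + (-3)·(-2)·e^{-3·2.0} = (-3)·0.000045 + 6·0.002479 = 0.0147.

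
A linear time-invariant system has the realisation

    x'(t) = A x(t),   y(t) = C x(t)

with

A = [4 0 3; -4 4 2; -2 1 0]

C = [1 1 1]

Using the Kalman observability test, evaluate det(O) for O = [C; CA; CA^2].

CA = [[-2, 5, 5]]
CA^2 = [[-38, 25, 4]]
Observability matrix O = [C; CA; CA^2] = [[1, 1, 1], [-2, 5, 5], [-38, 25, 4]]
Expanding along the first row, det(O) = 1·(5·4 - 5·25) - 1·((-2)·4 - 5·(-38)) + 1·((-2)·25 - 5·(-38)) = 1·(-105) - 1·182 + 1·140 = -147
Since det(O) ≠ 0, rank(O) = 3 and the system is completely observable.

-147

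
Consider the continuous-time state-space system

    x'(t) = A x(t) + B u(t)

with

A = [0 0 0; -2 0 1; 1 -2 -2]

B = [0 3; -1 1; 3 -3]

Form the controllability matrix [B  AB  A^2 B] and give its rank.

3

AB = [[0, 0], [3, -9], [-4, 7]]
A^2B = [[0, 0], [-4, 7], [2, 4]]
Controllability matrix C = [B  AB  A^2B] = [[0, 3, 0, 0, 0, 0], [-1, 1, 3, -9, -4, 7], [3, -3, -4, 7, 2, 4]]
Take the 3×3 submatrix of C formed by columns 1, 2, 3: [[0, 3, 0], [-1, 1, 3], [3, -3, -4]]. Its determinant is 0·(1·(-4) - 3·(-3)) - 3·((-1)·(-4) - 3·3) + 0·((-1)·(-3) - 1·3) = 0·5 - 3·(-5) + 0·0 = 15 ≠ 0.
So rank(C) ≥ 3; since C has 3 rows, rank(C) = 3.
rank(C) = 3 = n, so the pair (A, B) is completely controllable.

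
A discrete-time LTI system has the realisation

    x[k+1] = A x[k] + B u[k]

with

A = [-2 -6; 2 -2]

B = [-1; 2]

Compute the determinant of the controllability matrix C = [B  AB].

26

AB = [[-10], [-6]]
Controllability matrix C = [B  AB] = [[-1, -10], [2, -6]]
det(C) = (-1)·(-6) - (-10)·2 = 6 - (-20) = 26
Since det(C) ≠ 0, rank(C) = 2 and the system is completely controllable.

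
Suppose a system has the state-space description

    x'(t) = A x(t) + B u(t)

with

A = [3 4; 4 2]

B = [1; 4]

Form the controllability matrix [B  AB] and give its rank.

AB = [[19], [12]]
Controllability matrix C = [B  AB] = [[1, 19], [4, 12]]
det(C) = 1·12 - 19·4 = 12 - 76 = -64 ≠ 0, so rank(C) = 2.
rank(C) = 2 = n, so the pair (A, B) is completely controllable.

2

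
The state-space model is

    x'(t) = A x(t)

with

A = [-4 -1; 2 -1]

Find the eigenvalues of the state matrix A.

-3, -2

det(sI - A) = s^2 - (tr A)s + det A, with tr A = (-4) + (-1) = -5 and det A = (-4)·(-1) - (-1)·2 = 4 - (-2) = 6.
So p(s) = det(sI - A) = s^2 + 5s + 6.
Factor s^2 + 5s + 6: two numbers with sum -5 and product 6 are -2 and -3, so s^2 + 5s + 6 = (s + 2)(s + 3).
Hence p(s) = (s + 2) (s + 3), with roots -3, -2.
All eigenvalues have negative real part, so the system is asymptotically stable.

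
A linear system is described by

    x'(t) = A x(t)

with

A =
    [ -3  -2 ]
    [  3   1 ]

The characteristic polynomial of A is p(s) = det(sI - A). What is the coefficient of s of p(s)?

For a 2×2 matrix, det(sI - A) = s^2 - (tr A)s + det A.
tr A = -2, det A = 3.
So p(s) = s^2 + 2s + 3.
The coefficient of s is 2.

2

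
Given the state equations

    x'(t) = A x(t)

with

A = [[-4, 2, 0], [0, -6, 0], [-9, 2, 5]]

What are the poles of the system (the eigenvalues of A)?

-6, -4, 5

det(sI - A) = s^3 - (tr A)s^2 + (M11 + M22 + M33)s - det A, where Mii is the 2×2 principal minor of A obtained by deleting row i and column i.
tr A = (-4) + (-6) + 5 = -5; M11 = (-6)·5 - 0·2 = -30 - 0 = -30; M22 = (-4)·5 - 0·(-9) = -20 - 0 = -20; M33 = (-4)·(-6) - 2·0 = 24 - 0 = 24; sum of minors = -26.
det A = (-4)·((-6)·5 - 0·2) - 2·(0·5 - 0·(-9)) + 0·(0·2 - (-6)·(-9)) = (-4)·(-30) - 2·0 + 0·(-54) = 120.
So p(s) = det(sI - A) = s^3 + 5s^2 - 26s - 120.
Rational-root test: any integer root divides -120. Testing small divisors, s = -4 works: p(-4) = -64 + 80 + 104 + (-120) = 0, so (s + 4) is a factor.
Dividing, p(s) = (s + 4)(s^2 + s - 30).
Factor s^2 + s - 30: two numbers with sum -1 and product -30 are 5 and -6, so s^2 + s - 30 = (s - 5)(s + 6).
Hence p(s) = (s - 5) (s + 4) (s + 6), with roots -6, -4, 5.
At least one eigenvalue has non-negative real part, so the system is not asymptotically stable.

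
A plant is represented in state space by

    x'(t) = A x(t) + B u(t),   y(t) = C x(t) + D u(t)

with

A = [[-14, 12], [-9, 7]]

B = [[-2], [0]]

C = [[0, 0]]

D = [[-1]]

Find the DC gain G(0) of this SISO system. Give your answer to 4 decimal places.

G(0) = C(-A)^{-1}B + D = -C A^{-1} B + D.
det A = 10, so A^{-1} = (1/10)·adj(A) = [[7/10, -6/5], [9/10, -7/5]]
A^{-1} B = [-7/5, -9/5]^T
C A^{-1} B = 0
G(0) = D - C A^{-1} B = -1 - (0) = -1

-1.0000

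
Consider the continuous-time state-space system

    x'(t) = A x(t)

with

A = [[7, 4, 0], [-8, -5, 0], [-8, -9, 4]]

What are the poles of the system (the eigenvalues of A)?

det(sI - A) = s^3 - (tr A)s^2 + (M11 + M22 + M33)s - det A, where Mii is the 2×2 principal minor of A obtained by deleting row i and column i.
tr A = 7 + (-5) + 4 = 6; M11 = (-5)·4 - 0·(-9) = -20 - 0 = -20; M22 = 7·4 - 0·(-8) = 28 - 0 = 28; M33 = 7·(-5) - 4·(-8) = -35 - (-32) = -3; sum of minors = 5.
det A = 7·((-5)·4 - 0·(-9)) - 4·((-8)·4 - 0·(-8)) + 0·((-8)·(-9) - (-5)·(-8)) = 7·(-20) - 4·(-32) + 0·32 = -12.
So p(s) = det(sI - A) = s^3 - 6s^2 + 5s + 12.
Rational-root test: any integer root divides 12. Testing small divisors, s = -1 works: p(-1) = -1 + (-6) + (-5) + 12 = 0, so (s + 1) is a factor.
Dividing, p(s) = (s + 1)(s^2 - 7s + 12).
Factor s^2 - 7s + 12: two numbers with sum 7 and product 12 are 4 and 3, so s^2 - 7s + 12 = (s - 4)(s - 3).
Hence p(s) = (s - 4) (s - 3) (s + 1), with roots -1, 3, 4.
At least one eigenvalue has non-negative real part, so the system is not asymptotically stable.

-1, 3, 4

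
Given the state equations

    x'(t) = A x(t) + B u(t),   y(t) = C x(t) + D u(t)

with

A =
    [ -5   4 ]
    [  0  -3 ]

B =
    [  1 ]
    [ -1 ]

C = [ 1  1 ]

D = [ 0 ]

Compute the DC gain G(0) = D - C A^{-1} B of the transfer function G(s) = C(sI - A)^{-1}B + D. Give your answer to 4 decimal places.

G(0) = C(-A)^{-1}B + D = -C A^{-1} B + D.
det A = 15, so A^{-1} = (1/15)·adj(A) = [[-1/5, -4/15], [0, -1/3]]
A^{-1} B = [1/15, 1/3]^T
C A^{-1} B = 2/5
G(0) = D - C A^{-1} B = 0 - (2/5) = -2/5 ≈ -0.4000

-0.4000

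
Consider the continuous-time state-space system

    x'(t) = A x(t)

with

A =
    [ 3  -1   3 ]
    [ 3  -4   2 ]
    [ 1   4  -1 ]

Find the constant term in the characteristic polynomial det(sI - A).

Expand det(sI - A) for the 3×3 matrix.
p(s) = s^3 + 2s^2 - 19s - 31.
(Check: constant term = det(-A) = (-1)^3 det A = -31; coefficient of s^2 = -tr A = 2.)
The constant term is -31.

-31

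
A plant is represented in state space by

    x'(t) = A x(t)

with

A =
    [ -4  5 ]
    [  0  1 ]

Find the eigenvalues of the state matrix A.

det(sI - A) = s^2 - (tr A)s + det A, with tr A = (-4) + 1 = -3 and det A = (-4)·1 - 5·0 = -4 - 0 = -4.
So p(s) = det(sI - A) = s^2 + 3s - 4.
Factor s^2 + 3s - 4: two numbers with sum -3 and product -4 are 1 and -4, so s^2 + 3s - 4 = (s - 1)(s + 4).
Hence p(s) = (s - 1) (s + 4), with roots -4, 1.
At least one eigenvalue has non-negative real part, so the system is not asymptotically stable.

-4, 1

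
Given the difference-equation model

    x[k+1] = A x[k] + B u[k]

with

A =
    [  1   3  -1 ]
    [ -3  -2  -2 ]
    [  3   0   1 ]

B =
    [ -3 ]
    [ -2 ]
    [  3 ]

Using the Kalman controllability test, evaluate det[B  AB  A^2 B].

-81

AB = [[-12], [7], [-6]]
A^2B = [[15], [34], [-42]]
Controllability matrix C = [B  AB  A^2B] = [[-3, -12, 15], [-2, 7, 34], [3, -6, -42]]
Expanding along the first row, det(C) = (-3)·(7·(-42) - 34·(-6)) - (-12)·((-2)·(-42) - 34·3) + 15·((-2)·(-6) - 7·3) = (-3)·(-90) - (-12)·(-18) + 15·(-9) = -81
Since det(C) ≠ 0, rank(C) = 3 and the system is completely controllable.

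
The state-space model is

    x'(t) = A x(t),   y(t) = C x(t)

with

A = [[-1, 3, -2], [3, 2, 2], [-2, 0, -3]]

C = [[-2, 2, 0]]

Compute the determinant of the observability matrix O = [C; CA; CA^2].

CA = [[8, -2, 8]]
CA^2 = [[-30, 20, -44]]
Observability matrix O = [C; CA; CA^2] = [[-2, 2, 0], [8, -2, 8], [-30, 20, -44]]
Expanding along the first row, det(O) = (-2)·((-2)·(-44) - 8·20) - 2·(8·(-44) - 8·(-30)) + 0·(8·20 - (-2)·(-30)) = (-2)·(-72) - 2·(-112) + 0·100 = 368
Since det(O) ≠ 0, rank(O) = 3 and the system is completely observable.

368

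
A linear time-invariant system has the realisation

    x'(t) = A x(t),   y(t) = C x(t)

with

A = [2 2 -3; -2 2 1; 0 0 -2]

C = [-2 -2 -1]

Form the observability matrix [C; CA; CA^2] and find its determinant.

-832

CA = [[0, -8, 6]]
CA^2 = [[16, -16, -20]]
Observability matrix O = [C; CA; CA^2] = [[-2, -2, -1], [0, -8, 6], [16, -16, -20]]
Expanding along the first row, det(O) = (-2)·((-8)·(-20) - 6·(-16)) - (-2)·(0·(-20) - 6·16) + (-1)·(0·(-16) - (-8)·16) = (-2)·256 - (-2)·(-96) + (-1)·128 = -832
Since det(O) ≠ 0, rank(O) = 3 and the system is completely observable.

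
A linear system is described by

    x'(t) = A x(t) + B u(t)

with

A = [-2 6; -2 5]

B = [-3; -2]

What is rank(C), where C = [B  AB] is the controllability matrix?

AB = [[-6], [-4]]
Controllability matrix C = [B  AB] = [[-3, -6], [-2, -4]]
Every column of C is a scalar multiple of column 1 = [-3, -2] (multipliers 1, 2), so the columns span a one-dimensional space.
C ≠ 0, hence rank(C) = 1.
rank(C) = 1 < n = 2, so the pair (A, B) is not completely controllable.

1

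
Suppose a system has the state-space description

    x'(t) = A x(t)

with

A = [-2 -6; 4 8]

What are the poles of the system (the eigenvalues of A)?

det(sI - A) = s^2 - (tr A)s + det A, with tr A = (-2) + 8 = 6 and det A = (-2)·8 - (-6)·4 = -16 - (-24) = 8.
So p(s) = det(sI - A) = s^2 - 6s + 8.
Factor s^2 - 6s + 8: two numbers with sum 6 and product 8 are 4 and 2, so s^2 - 6s + 8 = (s - 4)(s - 2).
Hence p(s) = (s - 4) (s - 2), with roots 2, 4.
At least one eigenvalue has non-negative real part, so the system is not asymptotically stable.

2, 4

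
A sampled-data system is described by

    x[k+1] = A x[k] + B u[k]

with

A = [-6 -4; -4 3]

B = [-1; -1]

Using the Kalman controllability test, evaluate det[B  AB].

9

AB = [[10], [1]]
Controllability matrix C = [B  AB] = [[-1, 10], [-1, 1]]
det(C) = (-1)·1 - 10·(-1) = -1 - (-10) = 9
Since det(C) ≠ 0, rank(C) = 2 and the system is completely controllable.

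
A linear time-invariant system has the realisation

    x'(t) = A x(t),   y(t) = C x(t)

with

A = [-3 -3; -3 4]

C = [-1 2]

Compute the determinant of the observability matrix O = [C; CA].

-5

CA = [[-3, 11]]
Observability matrix O = [C; CA] = [[-1, 2], [-3, 11]]
det(O) = (-1)·11 - 2·(-3) = -11 - (-6) = -5
Since det(O) ≠ 0, rank(O) = 2 and the system is completely observable.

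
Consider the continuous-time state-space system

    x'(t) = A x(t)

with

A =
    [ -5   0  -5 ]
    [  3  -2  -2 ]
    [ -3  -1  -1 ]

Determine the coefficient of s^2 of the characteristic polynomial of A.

Expand det(sI - A) for the 3×3 matrix.
p(s) = s^3 + 8s^2 - 45.
(Check: constant term = det(-A) = (-1)^3 det A = -45; coefficient of s^2 = -tr A = 8.)
The coefficient of s^2 is 8.

8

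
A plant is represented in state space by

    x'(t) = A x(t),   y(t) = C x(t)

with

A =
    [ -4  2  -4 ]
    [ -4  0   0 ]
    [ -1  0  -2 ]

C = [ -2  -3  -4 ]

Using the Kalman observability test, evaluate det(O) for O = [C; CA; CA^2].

-7168

CA = [[24, -4, 16]]
CA^2 = [[-96, 48, -128]]
Observability matrix O = [C; CA; CA^2] = [[-2, -3, -4], [24, -4, 16], [-96, 48, -128]]
Expanding along the first row, det(O) = (-2)·((-4)·(-128) - 16·48) - (-3)·(24·(-128) - 16·(-96)) + (-4)·(24·48 - (-4)·(-96)) = (-2)·(-256) - (-3)·(-1536) + (-4)·768 = -7168
Since det(O) ≠ 0, rank(O) = 3 and the system is completely observable.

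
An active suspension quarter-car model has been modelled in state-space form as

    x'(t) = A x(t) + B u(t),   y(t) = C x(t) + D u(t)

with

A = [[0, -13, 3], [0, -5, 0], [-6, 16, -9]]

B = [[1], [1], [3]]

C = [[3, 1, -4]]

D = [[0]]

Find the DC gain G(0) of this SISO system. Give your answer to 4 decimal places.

G(0) = C(-A)^{-1}B + D = -C A^{-1} B + D.
det A = -90, so A^{-1} = (1/-90)·adj(A) = [[-1/2, 23/30, -1/6], [0, -1/5, 0], [1/3, -13/15, 0]]
A^{-1} B = [-7/30, -1/5, -8/15]^T
C A^{-1} B = 37/30
G(0) = D - C A^{-1} B = 0 - (37/30) = -37/30 ≈ -1.2333

-1.2333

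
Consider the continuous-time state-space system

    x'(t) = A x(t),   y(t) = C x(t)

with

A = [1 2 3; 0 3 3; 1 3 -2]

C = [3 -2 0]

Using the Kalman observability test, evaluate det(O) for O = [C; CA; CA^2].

-153

CA = [[3, 0, 3]]
CA^2 = [[6, 15, 3]]
Observability matrix O = [C; CA; CA^2] = [[3, -2, 0], [3, 0, 3], [6, 15, 3]]
Expanding along the first row, det(O) = 3·(0·3 - 3·15) - (-2)·(3·3 - 3·6) + 0·(3·15 - 0·6) = 3·(-45) - (-2)·(-9) + 0·45 = -153
Since det(O) ≠ 0, rank(O) = 3 and the system is completely observable.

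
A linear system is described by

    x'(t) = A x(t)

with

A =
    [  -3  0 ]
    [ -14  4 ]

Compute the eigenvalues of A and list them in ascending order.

det(sI - A) = s^2 - (tr A)s + det A, with tr A = (-3) + 4 = 1 and det A = (-3)·4 - 0·(-14) = -12 - 0 = -12.
So p(s) = det(sI - A) = s^2 - s - 12.
Factor s^2 - s - 12: two numbers with sum 1 and product -12 are 4 and -3, so s^2 - s - 12 = (s - 4)(s + 3).
Hence p(s) = (s - 4) (s + 3), with roots -3, 4.
At least one eigenvalue has non-negative real part, so the system is not asymptotically stable.

-3, 4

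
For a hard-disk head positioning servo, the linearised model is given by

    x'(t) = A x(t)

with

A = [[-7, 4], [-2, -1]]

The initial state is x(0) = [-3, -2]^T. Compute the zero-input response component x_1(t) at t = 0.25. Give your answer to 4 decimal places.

det(sI - A) = s^2 - (tr A)s + det A, with tr A = (-7) + (-1) = -8 and det A = (-7)·(-1) - 4·(-2) = 7 - (-8) = 15.
So p(s) = det(sI - A) = s^2 + 8s + 15.
Factor s^2 + 8s + 15: two numbers with sum -8 and product 15 are -3 and -5, so s^2 + 8s + 15 = (s + 3)(s + 5).
Hence p(s) = (s + 3) (s + 5), with roots -5, -3.
The eigenvalues -5, -3 are distinct and real, so A is diagonalisable and x(t) = e^{At} x(0) = V diag(e^{λ_i t}) V^{-1} x(0), where the columns of V are the eigenvectors.
λ = -5: A - (-5)I = [[-2, 4], [-2, 4]]. Row 1 gives (-2)·v1 + 4·v2 = 0, so take v_1 = [2, 1]^T.
λ = -3: A - (-3)I = [[-4, 4], [-2, 2]]. Row 1 gives (-4)·v1 + 4·v2 = 0, so take v_2 = [1, 1]^T.
V = [v_1 v_2] = [[2, 1], [1, 1]] has det V = 1, so V^{-1} = adj(V)/det V = [[1, -1], [-1, 2]].
Modal coordinates z(0) = V^{-1} x(0): 1·(-3) + (-1)·(-2) = -1; (-1)·(-3) + 2·(-2) = -1; so z(0) = [-1, -1]^T.
x_1(t) = Σ_i (v_i)_1 · z_i(0) · e^{λ_i t} (row 1 of V times the modal terms).
x_1(0.25) = 2·(-1)·e^{-5·0.25} + 1·(-1)·e^{-3·0.25} = (-2)·0.286505 + (-1)·0.472367 = -1.0454.

-1.0454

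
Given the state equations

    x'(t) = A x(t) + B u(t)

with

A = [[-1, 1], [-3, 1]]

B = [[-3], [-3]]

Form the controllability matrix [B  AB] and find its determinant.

-18

AB = [[0], [6]]
Controllability matrix C = [B  AB] = [[-3, 0], [-3, 6]]
det(C) = (-3)·6 - 0·(-3) = -18 - 0 = -18
Since det(C) ≠ 0, rank(C) = 2 and the system is completely controllable.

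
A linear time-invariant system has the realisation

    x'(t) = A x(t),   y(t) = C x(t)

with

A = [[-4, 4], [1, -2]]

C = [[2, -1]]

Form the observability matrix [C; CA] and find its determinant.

11

CA = [[-9, 10]]
Observability matrix O = [C; CA] = [[2, -1], [-9, 10]]
det(O) = 2·10 - (-1)·(-9) = 20 - 9 = 11
Since det(O) ≠ 0, rank(O) = 2 and the system is completely observable.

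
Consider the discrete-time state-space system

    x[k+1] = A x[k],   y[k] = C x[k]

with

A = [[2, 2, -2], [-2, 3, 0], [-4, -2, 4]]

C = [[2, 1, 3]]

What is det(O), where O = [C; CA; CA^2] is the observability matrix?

1872

CA = [[-10, 1, 8]]
CA^2 = [[-54, -33, 52]]
Observability matrix O = [C; CA; CA^2] = [[2, 1, 3], [-10, 1, 8], [-54, -33, 52]]
Expanding along the first row, det(O) = 2·(1·52 - 8·(-33)) - 1·((-10)·52 - 8·(-54)) + 3·((-10)·(-33) - 1·(-54)) = 2·316 - 1·(-88) + 3·384 = 1872
Since det(O) ≠ 0, rank(O) = 3 and the system is completely observable.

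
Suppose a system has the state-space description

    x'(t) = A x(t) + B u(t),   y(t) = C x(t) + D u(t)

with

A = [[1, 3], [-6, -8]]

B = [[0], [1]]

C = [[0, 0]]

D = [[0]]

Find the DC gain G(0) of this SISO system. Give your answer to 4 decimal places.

0.0000

G(0) = C(-A)^{-1}B + D = -C A^{-1} B + D.
det A = 10, so A^{-1} = (1/10)·adj(A) = [[-4/5, -3/10], [3/5, 1/10]]
A^{-1} B = [-3/10, 1/10]^T
C A^{-1} B = 0
G(0) = D - C A^{-1} B = 0 - (0) = 0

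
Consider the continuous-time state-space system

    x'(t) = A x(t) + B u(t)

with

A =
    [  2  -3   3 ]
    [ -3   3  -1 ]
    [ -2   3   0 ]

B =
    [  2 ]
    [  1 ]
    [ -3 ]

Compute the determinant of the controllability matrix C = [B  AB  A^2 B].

AB = [[-8], [0], [-1]]
A^2B = [[-19], [25], [16]]
Controllability matrix C = [B  AB  A^2B] = [[2, -8, -19], [1, 0, 25], [-3, -1, 16]]
Expanding along the first row, det(C) = 2·(0·16 - 25·(-1)) - (-8)·(1·16 - 25·(-3)) + (-19)·(1·(-1) - 0·(-3)) = 2·25 - (-8)·91 + (-19)·(-1) = 797
Since det(C) ≠ 0, rank(C) = 3 and the system is completely controllable.

797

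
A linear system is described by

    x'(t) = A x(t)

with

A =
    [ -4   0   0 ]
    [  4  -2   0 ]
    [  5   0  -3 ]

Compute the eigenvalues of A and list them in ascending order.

-4, -3, -2

det(sI - A) = s^3 - (tr A)s^2 + (M11 + M22 + M33)s - det A, where Mii is the 2×2 principal minor of A obtained by deleting row i and column i.
tr A = (-4) + (-2) + (-3) = -9; M11 = (-2)·(-3) - 0·0 = 6 - 0 = 6; M22 = (-4)·(-3) - 0·5 = 12 - 0 = 12; M33 = (-4)·(-2) - 0·4 = 8 - 0 = 8; sum of minors = 26.
det A = (-4)·((-2)·(-3) - 0·0) - 0·(4·(-3) - 0·5) + 0·(4·0 - (-2)·5) = (-4)·6 - 0·(-12) + 0·10 = -24.
So p(s) = det(sI - A) = s^3 + 9s^2 + 26s + 24.
Rational-root test: any integer root divides 24. Testing small divisors, s = -2 works: p(-2) = -8 + 36 + (-52) + 24 = 0, so (s + 2) is a factor.
Dividing, p(s) = (s + 2)(s^2 + 7s + 12).
Factor s^2 + 7s + 12: two numbers with sum -7 and product 12 are -3 and -4, so s^2 + 7s + 12 = (s + 3)(s + 4).
Hence p(s) = (s + 2) (s + 3) (s + 4), with roots -4, -3, -2.
All eigenvalues have negative real part, so the system is asymptotically stable.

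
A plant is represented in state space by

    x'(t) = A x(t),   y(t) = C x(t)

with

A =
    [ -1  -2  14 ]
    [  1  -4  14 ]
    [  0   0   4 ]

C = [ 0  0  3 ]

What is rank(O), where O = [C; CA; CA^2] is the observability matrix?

CA = [[0, 0, 12]]
CA^2 = [[0, 0, 48]]
Observability matrix O = [C; CA; CA^2] = [[0, 0, 3], [0, 0, 12], [0, 0, 48]]
Every row of O is a scalar multiple of row 1 = [0, 0, 3] (multipliers 1, 4, 16), so the rows span a one-dimensional space.
O ≠ 0, hence rank(O) = 1.
rank(O) = 1 < n = 3, so the pair (A, C) is not completely observable.

1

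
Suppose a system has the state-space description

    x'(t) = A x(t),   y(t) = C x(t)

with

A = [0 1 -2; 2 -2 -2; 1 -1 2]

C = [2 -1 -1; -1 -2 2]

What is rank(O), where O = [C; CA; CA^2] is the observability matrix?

CA = [[-3, 5, -4], [-2, 1, 10]]
CA^2 = [[6, -9, -12], [12, -14, 22]]
Observability matrix O = [C; CA; CA^2] = [[2, -1, -1], [-1, -2, 2], [-3, 5, -4], [-2, 1, 10], [6, -9, -12], [12, -14, 22]]
Take the 3×3 submatrix of O formed by rows 1, 2, 3: [[2, -1, -1], [-1, -2, 2], [-3, 5, -4]]. Its determinant is 2·((-2)·(-4) - 2·5) - (-1)·((-1)·(-4) - 2·(-3)) + (-1)·((-1)·5 - (-2)·(-3)) = 2·(-2) - (-1)·10 + (-1)·(-11) = 17 ≠ 0.
So rank(O) ≥ 3; since O has 3 columns, rank(O) = 3.
rank(O) = 3 = n, so the pair (A, C) is completely observable.

3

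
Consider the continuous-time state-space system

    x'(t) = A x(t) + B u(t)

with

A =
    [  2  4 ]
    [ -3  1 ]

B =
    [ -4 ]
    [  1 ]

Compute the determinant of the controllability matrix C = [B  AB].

AB = [[-4], [13]]
Controllability matrix C = [B  AB] = [[-4, -4], [1, 13]]
det(C) = (-4)·13 - (-4)·1 = -52 - (-4) = -48
Since det(C) ≠ 0, rank(C) = 2 and the system is completely controllable.

-48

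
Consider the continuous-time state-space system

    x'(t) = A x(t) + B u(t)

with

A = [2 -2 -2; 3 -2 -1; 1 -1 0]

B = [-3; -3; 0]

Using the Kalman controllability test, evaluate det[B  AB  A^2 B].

27

AB = [[0], [-3], [0]]
A^2B = [[6], [6], [3]]
Controllability matrix C = [B  AB  A^2B] = [[-3, 0, 6], [-3, -3, 6], [0, 0, 3]]
Expanding along the first row, det(C) = (-3)·((-3)·3 - 6·0) - 0·((-3)·3 - 6·0) + 6·((-3)·0 - (-3)·0) = (-3)·(-9) - 0·(-9) + 6·0 = 27
Since det(C) ≠ 0, rank(C) = 3 and the system is completely controllable.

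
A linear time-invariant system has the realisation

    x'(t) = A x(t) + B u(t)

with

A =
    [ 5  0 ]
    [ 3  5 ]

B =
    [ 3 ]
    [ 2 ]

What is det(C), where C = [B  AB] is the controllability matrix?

27

AB = [[15], [19]]
Controllability matrix C = [B  AB] = [[3, 15], [2, 19]]
det(C) = 3·19 - 15·2 = 57 - 30 = 27
Since det(C) ≠ 0, rank(C) = 2 and the system is completely controllable.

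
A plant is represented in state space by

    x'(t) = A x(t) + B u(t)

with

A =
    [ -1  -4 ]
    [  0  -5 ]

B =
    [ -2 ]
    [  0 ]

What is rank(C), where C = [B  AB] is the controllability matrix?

AB = [[2], [0]]
Controllability matrix C = [B  AB] = [[-2, 2], [0, 0]]
Every column of C is a scalar multiple of column 1 = [-2, 0] (multipliers 1, -1), so the columns span a one-dimensional space.
C ≠ 0, hence rank(C) = 1.
rank(C) = 1 < n = 2, so the pair (A, B) is not completely controllable.

1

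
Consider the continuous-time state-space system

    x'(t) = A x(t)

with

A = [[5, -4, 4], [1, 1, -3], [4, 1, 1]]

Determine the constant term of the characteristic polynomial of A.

-60

Expand det(sI - A) for the 3×3 matrix.
p(s) = s^3 - 7s^2 + 2s - 60.
(Check: constant term = det(-A) = (-1)^3 det A = -60; coefficient of s^2 = -tr A = -7.)
The constant term is -60.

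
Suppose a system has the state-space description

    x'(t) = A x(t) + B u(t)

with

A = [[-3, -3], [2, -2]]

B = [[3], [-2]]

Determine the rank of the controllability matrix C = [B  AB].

2

AB = [[-3], [10]]
Controllability matrix C = [B  AB] = [[3, -3], [-2, 10]]
det(C) = 3·10 - (-3)·(-2) = 30 - 6 = 24 ≠ 0, so rank(C) = 2.
rank(C) = 2 = n, so the pair (A, B) is completely controllable.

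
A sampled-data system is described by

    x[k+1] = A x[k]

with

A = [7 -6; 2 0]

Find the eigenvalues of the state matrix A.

3, 4

det(zI - A) = z^2 - (tr A)z + det A, with tr A = 7 + 0 = 7 and det A = 7·0 - (-6)·2 = 0 - (-12) = 12.
So p(z) = det(zI - A) = z^2 - 7z + 12.
Factor z^2 - 7z + 12: two numbers with sum 7 and product 12 are 4 and 3, so z^2 - 7z + 12 = (z - 4)(z - 3).
Hence p(z) = (z - 4) (z - 3), with roots 3, 4.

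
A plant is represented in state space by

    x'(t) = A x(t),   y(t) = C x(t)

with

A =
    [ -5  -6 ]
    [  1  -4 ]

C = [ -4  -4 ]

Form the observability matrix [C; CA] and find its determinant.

CA = [[16, 40]]
Observability matrix O = [C; CA] = [[-4, -4], [16, 40]]
det(O) = (-4)·40 - (-4)·16 = -160 - (-64) = -96
Since det(O) ≠ 0, rank(O) = 2 and the system is completely observable.

-96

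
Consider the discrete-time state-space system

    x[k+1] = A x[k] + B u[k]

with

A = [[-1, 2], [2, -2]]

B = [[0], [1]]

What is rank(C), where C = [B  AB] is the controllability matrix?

2

AB = [[2], [-2]]
Controllability matrix C = [B  AB] = [[0, 2], [1, -2]]
det(C) = 0·(-2) - 2·1 = 0 - 2 = -2 ≠ 0, so rank(C) = 2.
rank(C) = 2 = n, so the pair (A, B) is completely controllable.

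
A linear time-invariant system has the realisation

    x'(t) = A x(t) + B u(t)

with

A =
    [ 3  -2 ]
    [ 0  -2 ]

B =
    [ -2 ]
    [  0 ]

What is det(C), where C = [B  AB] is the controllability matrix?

AB = [[-6], [0]]
Controllability matrix C = [B  AB] = [[-2, -6], [0, 0]]
det(C) = (-2)·0 - (-6)·0 = 0 - 0 = 0
Since det(C) = 0, rank(C) < 2 and the system is not completely controllable.

0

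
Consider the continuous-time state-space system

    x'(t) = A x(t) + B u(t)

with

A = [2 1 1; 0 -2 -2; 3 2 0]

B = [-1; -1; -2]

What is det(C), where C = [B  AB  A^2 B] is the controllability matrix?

-130

AB = [[-5], [6], [-5]]
A^2B = [[-9], [-2], [-3]]
Controllability matrix C = [B  AB  A^2B] = [[-1, -5, -9], [-1, 6, -2], [-2, -5, -3]]
Expanding along the first row, det(C) = (-1)·(6·(-3) - (-2)·(-5)) - (-5)·((-1)·(-3) - (-2)·(-2)) + (-9)·((-1)·(-5) - 6·(-2)) = (-1)·(-28) - (-5)·(-1) + (-9)·17 = -130
Since det(C) ≠ 0, rank(C) = 3 and the system is completely controllable.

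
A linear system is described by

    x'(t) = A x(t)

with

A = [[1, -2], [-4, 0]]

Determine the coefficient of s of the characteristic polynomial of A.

For a 2×2 matrix, det(sI - A) = s^2 - (tr A)s + det A.
tr A = 1, det A = -8.
So p(s) = s^2 - s - 8.
The coefficient of s is -1.

-1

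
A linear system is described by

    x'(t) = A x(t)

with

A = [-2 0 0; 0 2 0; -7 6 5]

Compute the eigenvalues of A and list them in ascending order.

det(sI - A) = s^3 - (tr A)s^2 + (M11 + M22 + M33)s - det A, where Mii is the 2×2 principal minor of A obtained by deleting row i and column i.
tr A = (-2) + 2 + 5 = 5; M11 = 2·5 - 0·6 = 10 - 0 = 10; M22 = (-2)·5 - 0·(-7) = -10 - 0 = -10; M33 = (-2)·2 - 0·0 = -4 - 0 = -4; sum of minors = -4.
det A = (-2)·(2·5 - 0·6) - 0·(0·5 - 0·(-7)) + 0·(0·6 - 2·(-7)) = (-2)·10 - 0·0 + 0·14 = -20.
So p(s) = det(sI - A) = s^3 - 5s^2 - 4s + 20.
Rational-root test: any integer root divides 20. Testing small divisors, s = -2 works: p(-2) = -8 + (-20) + 8 + 20 = 0, so (s + 2) is a factor.
Dividing, p(s) = (s + 2)(s^2 - 7s + 10).
Factor s^2 - 7s + 10: two numbers with sum 7 and product 10 are 5 and 2, so s^2 - 7s + 10 = (s - 5)(s - 2).
Hence p(s) = (s - 5) (s - 2) (s + 2), with roots -2, 2, 5.
At least one eigenvalue has non-negative real part, so the system is not asymptotically stable.

-2, 2, 5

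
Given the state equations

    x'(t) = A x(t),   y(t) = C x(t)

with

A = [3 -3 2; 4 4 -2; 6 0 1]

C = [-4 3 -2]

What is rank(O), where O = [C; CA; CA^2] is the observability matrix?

2

CA = [[-12, 24, -16]]
CA^2 = [[-36, 132, -88]]
Observability matrix O = [C; CA; CA^2] = [[-4, 3, -2], [-12, 24, -16], [-36, 132, -88]]
The columns c1, c2, c3 of O are linearly dependent: 2·c2 + 3·c3 = 0 (check each entry), so rank(O) ≤ 2.
The 2×2 minor from rows 1, 2, columns 1, 2 is (-4)·24 - 3·(-12) = -96 - (-36) = -60 ≠ 0, so rank(O) = 2.
rank(O) = 2 < n = 3, so the pair (A, C) is not completely observable.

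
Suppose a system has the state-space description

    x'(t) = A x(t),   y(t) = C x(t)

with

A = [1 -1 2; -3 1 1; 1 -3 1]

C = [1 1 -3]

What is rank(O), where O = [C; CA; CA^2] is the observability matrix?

3

CA = [[-5, 9, 0]]
CA^2 = [[-32, 14, -1]]
Observability matrix O = [C; CA; CA^2] = [[1, 1, -3], [-5, 9, 0], [-32, 14, -1]]
det(O) = 1·(9·(-1) - 0·14) - 1·((-5)·(-1) - 0·(-32)) + (-3)·((-5)·14 - 9·(-32)) = 1·(-9) - 1·5 + (-3)·218 = -668 ≠ 0, so rank(O) = 3.
rank(O) = 3 = n, so the pair (A, C) is completely observable.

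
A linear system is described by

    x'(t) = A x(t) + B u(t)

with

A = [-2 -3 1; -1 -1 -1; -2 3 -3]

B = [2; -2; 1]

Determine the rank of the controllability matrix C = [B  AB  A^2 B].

3

AB = [[3], [-1], [-13]]
A^2B = [[-16], [11], [30]]
Controllability matrix C = [B  AB  A^2B] = [[2, 3, -16], [-2, -1, 11], [1, -13, 30]]
det(C) = 2·((-1)·30 - 11·(-13)) - 3·((-2)·30 - 11·1) + (-16)·((-2)·(-13) - (-1)·1) = 2·113 - 3·(-71) + (-16)·27 = 7 ≠ 0, so rank(C) = 3.
rank(C) = 3 = n, so the pair (A, B) is completely controllable.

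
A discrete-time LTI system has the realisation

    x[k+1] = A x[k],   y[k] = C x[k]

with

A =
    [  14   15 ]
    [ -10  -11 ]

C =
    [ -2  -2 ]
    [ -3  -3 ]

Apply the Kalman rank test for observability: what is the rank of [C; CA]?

1

CA = [[-8, -8], [-12, -12]]
Observability matrix O = [C; CA] = [[-2, -2], [-3, -3], [-8, -8], [-12, -12]]
Every row of O is a scalar multiple of row 1 = [-2, -2] (multipliers 1, 3/2, 4, 6), so the rows span a one-dimensional space.
O ≠ 0, hence rank(O) = 1.
rank(O) = 1 < n = 2, so the pair (A, C) is not completely observable.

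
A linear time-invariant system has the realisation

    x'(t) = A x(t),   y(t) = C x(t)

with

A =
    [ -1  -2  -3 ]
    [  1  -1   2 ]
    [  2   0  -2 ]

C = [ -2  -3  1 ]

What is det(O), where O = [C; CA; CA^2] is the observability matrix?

CA = [[1, 7, -2]]
CA^2 = [[2, -9, 15]]
Observability matrix O = [C; CA; CA^2] = [[-2, -3, 1], [1, 7, -2], [2, -9, 15]]
Expanding along the first row, det(O) = (-2)·(7·15 - (-2)·(-9)) - (-3)·(1·15 - (-2)·2) + 1·(1·(-9) - 7·2) = (-2)·87 - (-3)·19 + 1·(-23) = -140
Since det(O) ≠ 0, rank(O) = 3 and the system is completely observable.

-140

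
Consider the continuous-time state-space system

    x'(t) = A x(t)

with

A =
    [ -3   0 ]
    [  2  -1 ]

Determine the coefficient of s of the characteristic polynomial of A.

4

For a 2×2 matrix, det(sI - A) = s^2 - (tr A)s + det A.
tr A = -4, det A = 3.
So p(s) = s^2 + 4s + 3.
The coefficient of s is 4.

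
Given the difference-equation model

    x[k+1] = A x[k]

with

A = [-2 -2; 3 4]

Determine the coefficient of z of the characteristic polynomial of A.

For a 2×2 matrix, det(zI - A) = z^2 - (tr A)z + det A.
tr A = 2, det A = -2.
So p(z) = z^2 - 2z - 2.
The coefficient of z is -2.

-2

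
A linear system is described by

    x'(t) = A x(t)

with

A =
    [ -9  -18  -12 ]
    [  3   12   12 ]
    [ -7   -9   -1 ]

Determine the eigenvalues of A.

det(sI - A) = s^3 - (tr A)s^2 + (M11 + M22 + M33)s - det A, where Mii is the 2×2 principal minor of A obtained by deleting row i and column i.
tr A = (-9) + 12 + (-1) = 2; M11 = 12·(-1) - 12·(-9) = -12 - (-108) = 96; M22 = (-9)·(-1) - (-12)·(-7) = 9 - 84 = -75; M33 = (-9)·12 - (-18)·3 = -108 - (-54) = -54; sum of minors = -33.
det A = (-9)·(12·(-1) - 12·(-9)) - (-18)·(3·(-1) - 12·(-7)) + (-12)·(3·(-9) - 12·(-7)) = (-9)·96 - (-18)·81 + (-12)·57 = -90.
So p(s) = det(sI - A) = s^3 - 2s^2 - 33s + 90.
Rational-root test: any integer root divides 90. Testing small divisors, s = 3 works: p(3) = 27 + (-18) + (-99) + 90 = 0, so (s - 3) is a factor.
Dividing, p(s) = (s - 3)(s^2 + s - 30).
Factor s^2 + s - 30: two numbers with sum -1 and product -30 are 5 and -6, so s^2 + s - 30 = (s - 5)(s + 6).
Hence p(s) = (s - 5) (s - 3) (s + 6), with roots -6, 3, 5.
At least one eigenvalue has non-negative real part, so the system is not asymptotically stable.

-6, 3, 5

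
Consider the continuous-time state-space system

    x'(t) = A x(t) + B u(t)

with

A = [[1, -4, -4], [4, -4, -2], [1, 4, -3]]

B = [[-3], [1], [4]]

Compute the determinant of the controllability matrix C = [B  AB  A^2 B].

AB = [[-23], [-24], [-11]]
A^2B = [[117], [26], [-86]]
Controllability matrix C = [B  AB  A^2B] = [[-3, -23, 117], [1, -24, 26], [4, -11, -86]]
Expanding along the first row, det(C) = (-3)·((-24)·(-86) - 26·(-11)) - (-23)·(1·(-86) - 26·4) + 117·(1·(-11) - (-24)·4) = (-3)·2350 - (-23)·(-190) + 117·85 = -1475
Since det(C) ≠ 0, rank(C) = 3 and the system is completely controllable.

-1475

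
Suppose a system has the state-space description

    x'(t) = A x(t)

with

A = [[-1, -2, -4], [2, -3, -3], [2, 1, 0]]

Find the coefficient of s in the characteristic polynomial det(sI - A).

18

Expand det(sI - A) for the 3×3 matrix.
p(s) = s^3 + 4s^2 + 18s + 23.
(Check: constant term = det(-A) = (-1)^3 det A = 23; coefficient of s^2 = -tr A = 4.)
The coefficient of s is 18.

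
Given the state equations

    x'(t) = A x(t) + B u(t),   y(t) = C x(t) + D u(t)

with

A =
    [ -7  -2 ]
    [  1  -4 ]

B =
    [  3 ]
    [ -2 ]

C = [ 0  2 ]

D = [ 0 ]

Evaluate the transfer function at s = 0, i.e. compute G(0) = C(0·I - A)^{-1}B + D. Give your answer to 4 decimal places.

G(0) = C(-A)^{-1}B + D = -C A^{-1} B + D.
det A = 30, so A^{-1} = (1/30)·adj(A) = [[-2/15, 1/15], [-1/30, -7/30]]
A^{-1} B = [-8/15, 11/30]^T
C A^{-1} B = 11/15
G(0) = D - C A^{-1} B = 0 - (11/15) = -11/15 ≈ -0.7333

-0.7333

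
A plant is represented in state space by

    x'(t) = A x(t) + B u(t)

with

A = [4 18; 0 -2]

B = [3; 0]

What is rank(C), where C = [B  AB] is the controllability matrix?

AB = [[12], [0]]
Controllability matrix C = [B  AB] = [[3, 12], [0, 0]]
Every column of C is a scalar multiple of column 1 = [3, 0] (multipliers 1, 4), so the columns span a one-dimensional space.
C ≠ 0, hence rank(C) = 1.
rank(C) = 1 < n = 2, so the pair (A, B) is not completely controllable.

1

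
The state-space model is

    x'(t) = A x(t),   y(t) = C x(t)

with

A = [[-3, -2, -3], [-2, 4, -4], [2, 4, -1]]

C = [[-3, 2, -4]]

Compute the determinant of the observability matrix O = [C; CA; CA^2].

676

CA = [[-3, -2, 5]]
CA^2 = [[23, 18, 12]]
Observability matrix O = [C; CA; CA^2] = [[-3, 2, -4], [-3, -2, 5], [23, 18, 12]]
Expanding along the first row, det(O) = (-3)·((-2)·12 - 5·18) - 2·((-3)·12 - 5·23) + (-4)·((-3)·18 - (-2)·23) = (-3)·(-114) - 2·(-151) + (-4)·(-8) = 676
Since det(O) ≠ 0, rank(O) = 3 and the system is completely observable.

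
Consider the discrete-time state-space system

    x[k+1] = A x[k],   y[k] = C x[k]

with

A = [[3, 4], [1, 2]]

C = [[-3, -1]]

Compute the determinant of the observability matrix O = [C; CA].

CA = [[-10, -14]]
Observability matrix O = [C; CA] = [[-3, -1], [-10, -14]]
det(O) = (-3)·(-14) - (-1)·(-10) = 42 - 10 = 32
Since det(O) ≠ 0, rank(O) = 2 and the system is completely observable.

32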